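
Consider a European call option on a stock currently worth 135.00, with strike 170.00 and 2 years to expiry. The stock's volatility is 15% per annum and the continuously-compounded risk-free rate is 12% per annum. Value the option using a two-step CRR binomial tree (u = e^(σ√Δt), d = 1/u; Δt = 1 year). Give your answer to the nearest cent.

7.55

CRR parameters: u = e^(σ√Δt) = e^(0.15·√1) = 1.1618, d = 1/u = 0.8607
Per-period rate: rΔt = 0.12·1 = 0.12, so R = e^0.12 = 1.1275
Risk-neutral probability p = (e^0.12 − 0.8607)/(1.1618 − 0.8607) = 0.2668/0.3011 = 0.8860
Terminal stock prices: S_uu = 182.2, S_ud = 135, S_dd = 100
Terminal payoffs (S − K): max(12.23, 0) = 12.23, max(-35, 0) = 0, max(-69.99, 0) = 0
Node u (S = 156.8): V_u = e^(−0.12)·[0.8860·12.2309 + 0.1140·0.0000] = 9.6109
Node d (S = 116.2): V_d = e^(−0.12)·[0.8860·0.0000 + 0.1140·0.0000] = 0.0000
Node 0 (S = 135): V_0 = e^(−0.12)·[0.8860·9.6109 + 0.1140·0.0000] = 7.5521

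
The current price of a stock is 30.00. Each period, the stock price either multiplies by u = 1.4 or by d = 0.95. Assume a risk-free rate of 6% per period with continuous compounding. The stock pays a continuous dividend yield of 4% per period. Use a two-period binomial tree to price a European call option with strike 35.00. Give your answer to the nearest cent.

1.66

Per-period risk-free factor R = e^0.06 = 1.0618; dividend-adjusted growth = e^(0.06−0.04) = 1.0202.
Risk-neutral probability p = (1.0202 − 0.95)/(1.4 − 0.95) = 0.0702/0.4500 = 0.1560
Terminal stock prices: S_uu = 58.8, S_ud = 39.9, S_dd = 27.07
Terminal payoffs (S − K): max(23.8, 0) = 23.8, max(4.9, 0) = 4.9, max(-7.925, 0) = 0
Node u (S = 42): V_u = e^(−0.06)·[0.1560·23.8000 + 0.8440·4.9000] = 7.3914
Node d (S = 28.5): V_d = e^(−0.06)·[0.1560·4.9000 + 0.8440·0.0000] = 0.7199
Node 0 (S = 30): V_0 = e^(−0.06)·[0.1560·7.3914 + 0.8440·0.7199] = 1.6581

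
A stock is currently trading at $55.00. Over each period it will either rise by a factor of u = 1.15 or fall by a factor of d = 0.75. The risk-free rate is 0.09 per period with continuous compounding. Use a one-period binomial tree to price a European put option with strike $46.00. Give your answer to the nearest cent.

Risk-neutral probability p = (e^0.09 − 0.75)/(1.15 − 0.75) = 0.3442/0.4000 = 0.8604
Terminal stock prices: S_u = 63.25, S_d = 41.25
Terminal payoffs (K − S): max(-17.25, 0) = 0, max(4.75, 0) = 4.75
Node 0 (S = 55): V_0 = e^(−0.09)·[0.8604·0.0000 + 0.1396·4.7500] = 0.6059

$0.61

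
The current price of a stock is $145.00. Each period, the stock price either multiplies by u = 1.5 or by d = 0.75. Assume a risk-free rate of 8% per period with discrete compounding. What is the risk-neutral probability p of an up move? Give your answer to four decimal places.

Risk-neutral probability p = (1 + 0.08 − 0.75)/(1.5 − 0.75) = 0.3300/0.7500 = 0.4400

p = 0.4400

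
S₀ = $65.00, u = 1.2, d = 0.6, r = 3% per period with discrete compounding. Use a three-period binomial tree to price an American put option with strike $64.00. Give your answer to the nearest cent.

$11.21

Risk-neutral probability p = (1 + 0.03 − 0.6)/(1.2 − 0.6) = 0.4300/0.6000 = 0.7167
Terminal stock prices: S_uuu = 112.3, S_uud = 56.16, S_udd = 28.08, S_ddd = 14.04
Terminal payoffs (K − S): max(-48.32, 0) = 0, max(7.84, 0) = 7.84, max(35.92, 0) = 35.92, max(49.96, 0) = 49.96
Node uu (S = 93.6): continuation = 1/1.03·[0.7167·0.0000 + 0.2833·7.8400] = 2.1566; exercise value = 0.0000 ≤ continuation, so V_uu = 2.1566
Node ud (S = 46.8): continuation = 1/1.03·[0.7167·7.8400 + 0.2833·35.9200] = 15.3359; exercise value = 17.2000 > continuation, so V_ud = 17.2000 (exercise)
Node dd (S = 23.4): continuation = 1/1.03·[0.7167·35.9200 + 0.2833·49.9600] = 38.7359; exercise value = 40.6000 > continuation, so V_dd = 40.6000 (exercise)
Node u (S = 78): continuation = 1/1.03·[0.7167·2.1566 + 0.2833·17.2000] = 6.2320; exercise value = 0.0000 ≤ continuation, so V_u = 6.2320
Node d (S = 39): continuation = 1/1.03·[0.7167·17.2000 + 0.2833·40.6000] = 23.1359; exercise value = 25.0000 > continuation, so V_d = 25.0000 (exercise)
Node 0 (S = 65): continuation = 1/1.03·[0.7167·6.2320 + 0.2833·25.0000] = 11.2132; exercise value = 0.0000 ≤ continuation, so V_0 = 11.2132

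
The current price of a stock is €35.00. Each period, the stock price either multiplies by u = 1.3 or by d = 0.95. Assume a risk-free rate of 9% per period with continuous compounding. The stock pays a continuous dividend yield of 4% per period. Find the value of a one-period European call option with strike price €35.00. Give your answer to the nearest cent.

€2.78

Per-period risk-free factor R = e^0.09 = 1.0942; dividend-adjusted growth = e^(0.09−0.04) = 1.0513.
Risk-neutral probability p = (1.0513 − 0.95)/(1.3 − 0.95) = 0.1013/0.3500 = 0.2893
Terminal stock prices: S_u = 45.5, S_d = 33.25
Terminal payoffs (S − K): max(10.5, 0) = 10.5, max(-1.75, 0) = 0
Node 0 (S = 35): V_0 = e^(−0.09)·[0.2893·10.5000 + 0.7107·0.0000] = 2.7766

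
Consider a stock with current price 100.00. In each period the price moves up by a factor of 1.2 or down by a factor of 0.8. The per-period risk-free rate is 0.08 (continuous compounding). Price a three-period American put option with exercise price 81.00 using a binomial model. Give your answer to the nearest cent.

Risk-neutral probability p = (e^0.08 − 0.8)/(1.2 − 0.8) = 0.2833/0.4000 = 0.7082
Terminal stock prices: S_uuu = 172.8, S_uud = 115.2, S_udd = 76.8, S_ddd = 51.2
Terminal payoffs (K − S): max(-91.8, 0) = 0, max(-34.2, 0) = 0, max(4.2, 0) = 4.2, max(29.8, 0) = 29.8
Node uu (S = 144): continuation = e^(−0.08)·[0.7082·0.0000 + 0.2918·0.0000] = 0.0000; exercise value = 0.0000 ≤ continuation, so V_uu = 0.0000
Node ud (S = 96): continuation = e^(−0.08)·[0.7082·0.0000 + 0.2918·4.2000] = 1.1313; exercise value = 0.0000 ≤ continuation, so V_ud = 1.1313
Node dd (S = 64): continuation = e^(−0.08)·[0.7082·4.2000 + 0.2918·29.8000] = 10.7724; exercise value = 17.0000 > continuation, so V_dd = 17.0000 (exercise)
Node u (S = 120): continuation = e^(−0.08)·[0.7082·0.0000 + 0.2918·1.1313] = 0.3047; exercise value = 0.0000 ≤ continuation, so V_u = 0.3047
Node d (S = 80): continuation = e^(−0.08)·[0.7082·1.1313 + 0.2918·17.0000] = 5.3185; exercise value = 1.0000 ≤ continuation, so V_d = 5.3185
Node 0 (S = 100): continuation = e^(−0.08)·[0.7082·0.3047 + 0.2918·5.3185] = 1.6317; exercise value = 0.0000 ≤ continuation, so V_0 = 1.6317

1.63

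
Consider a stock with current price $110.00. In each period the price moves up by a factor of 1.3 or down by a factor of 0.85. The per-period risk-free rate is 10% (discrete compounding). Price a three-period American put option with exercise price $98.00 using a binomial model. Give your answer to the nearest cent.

Risk-neutral probability p = (1 + 0.1 − 0.85)/(1.3 − 0.85) = 0.2500/0.4500 = 0.5556
Terminal stock prices: S_uuu = 241.7, S_uud = 158, S_udd = 103.3, S_ddd = 67.55
Terminal payoffs (K − S): max(-143.7, 0) = 0, max(-60.02, 0) = 0, max(-5.317, 0) = 0, max(30.45, 0) = 30.45
Node uu (S = 185.9): continuation = 1/1.1·[0.5556·0.0000 + 0.4444·0.0000] = 0.0000; exercise value = 0.0000 ≤ continuation, so V_uu = 0.0000
Node ud (S = 121.5): continuation = 1/1.1·[0.5556·0.0000 + 0.4444·0.0000] = 0.0000; exercise value = 0.0000 ≤ continuation, so V_ud = 0.0000
Node dd (S = 79.47): continuation = 1/1.1·[0.5556·0.0000 + 0.4444·30.4463] = 12.3015; exercise value = 18.5250 > continuation, so V_dd = 18.5250 (exercise)
Node u (S = 143): continuation = 1/1.1·[0.5556·0.0000 + 0.4444·0.0000] = 0.0000; exercise value = 0.0000 ≤ continuation, so V_u = 0.0000
Node d (S = 93.5): continuation = 1/1.1·[0.5556·0.0000 + 0.4444·18.5250] = 7.4848; exercise value = 4.5000 ≤ continuation, so V_d = 7.4848
Node 0 (S = 110): continuation = 1/1.1·[0.5556·0.0000 + 0.4444·7.4848] = 3.0242; exercise value = 0.0000 ≤ continuation, so V_0 = 3.0242

$3.02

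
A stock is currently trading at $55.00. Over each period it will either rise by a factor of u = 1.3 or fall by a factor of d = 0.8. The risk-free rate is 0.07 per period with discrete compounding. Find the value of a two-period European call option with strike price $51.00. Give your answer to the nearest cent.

$13.37

Risk-neutral probability p = (1 + 0.07 − 0.8)/(1.3 − 0.8) = 0.2700/0.5000 = 0.5400
Terminal stock prices: S_uu = 92.95, S_ud = 57.2, S_dd = 35.2
Terminal payoffs (S − K): max(41.95, 0) = 41.95, max(6.2, 0) = 6.2, max(-15.8, 0) = 0
Node u (S = 71.5): V_u = 1/1.07·[0.5400·41.9500 + 0.4600·6.2000] = 23.8364
Node d (S = 44): V_d = 1/1.07·[0.5400·6.2000 + 0.4600·0.0000] = 3.1290
Node 0 (S = 55): V_0 = 1/1.07·[0.5400·23.8364 + 0.4600·3.1290] = 13.3748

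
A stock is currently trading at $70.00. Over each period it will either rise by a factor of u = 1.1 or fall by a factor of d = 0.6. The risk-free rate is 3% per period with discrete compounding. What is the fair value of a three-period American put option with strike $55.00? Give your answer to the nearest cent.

$3.16

Risk-neutral probability p = (1 + 0.03 − 0.6)/(1.1 − 0.6) = 0.4300/0.5000 = 0.8600
Terminal stock prices: S_uuu = 93.17, S_uud = 50.82, S_udd = 27.72, S_ddd = 15.12
Terminal payoffs (K − S): max(-38.17, 0) = 0, max(4.18, 0) = 4.18, max(27.28, 0) = 27.28, max(39.88, 0) = 39.88
Node uu (S = 84.7): continuation = 1/1.03·[0.8600·0.0000 + 0.1400·4.1800] = 0.5682; exercise value = 0.0000 ≤ continuation, so V_uu = 0.5682
Node ud (S = 46.2): continuation = 1/1.03·[0.8600·4.1800 + 0.1400·27.2800] = 7.1981; exercise value = 8.8000 > continuation, so V_ud = 8.8000 (exercise)
Node dd (S = 25.2): continuation = 1/1.03·[0.8600·27.2800 + 0.1400·39.8800] = 28.1981; exercise value = 29.8000 > continuation, so V_dd = 29.8000 (exercise)
Node u (S = 77): continuation = 1/1.03·[0.8600·0.5682 + 0.1400·8.8000] = 1.6705; exercise value = 0.0000 ≤ continuation, so V_u = 1.6705
Node d (S = 42): continuation = 1/1.03·[0.8600·8.8000 + 0.1400·29.8000] = 11.3981; exercise value = 13.0000 > continuation, so V_d = 13.0000 (exercise)
Node 0 (S = 70): continuation = 1/1.03·[0.8600·1.6705 + 0.1400·13.0000] = 3.1618; exercise value = 0.0000 ≤ continuation, so V_0 = 3.1618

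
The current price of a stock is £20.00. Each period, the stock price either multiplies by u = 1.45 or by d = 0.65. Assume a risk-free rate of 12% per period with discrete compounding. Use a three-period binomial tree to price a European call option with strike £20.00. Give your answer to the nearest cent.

£8.14

Risk-neutral probability p = (1 + 0.12 − 0.65)/(1.45 − 0.65) = 0.4700/0.8000 = 0.5875
Terminal stock prices: S_uuu = 60.97, S_uud = 27.33, S_udd = 12.25, S_ddd = 5.492
Terminal payoffs (S − K): max(40.97, 0) = 40.97, max(7.332, 0) = 7.332, max(-7.747, 0) = 0, max(-14.51, 0) = 0
Node uu (S = 42.05): V_uu = 1/1.12·[0.5875·40.9725 + 0.4125·7.3325] = 24.1929
Node ud (S = 18.85): V_ud = 1/1.12·[0.5875·7.3325 + 0.4125·0.0000] = 3.8463
Node dd (S = 8.45): V_dd = 1/1.12·[0.5875·0.0000 + 0.4125·0.0000] = 0.0000
Node u (S = 29): V_u = 1/1.12·[0.5875·24.1929 + 0.4125·3.8463] = 14.1071
Node d (S = 13): V_d = 1/1.12·[0.5875·3.8463 + 0.4125·0.0000] = 2.0176
Node 0 (S = 20): V_0 = 1/1.12·[0.5875·14.1071 + 0.4125·2.0176] = 8.1430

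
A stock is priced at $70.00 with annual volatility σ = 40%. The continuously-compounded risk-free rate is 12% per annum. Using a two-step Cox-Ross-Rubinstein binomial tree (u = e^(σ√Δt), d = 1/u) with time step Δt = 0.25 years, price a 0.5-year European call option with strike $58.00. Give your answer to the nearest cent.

$17.72

CRR parameters: u = e^(σ√Δt) = e^(0.4·√0.25) = 1.2214, d = 1/u = 0.8187
Per-period rate: rΔt = 0.12·0.25 = 0.03, so R = e^0.03 = 1.0305
Risk-neutral probability p = (e^0.03 − 0.8187)/(1.2214 − 0.8187) = 0.2117/0.4027 = 0.5258
Terminal stock prices: S_uu = 104.4, S_ud = 70, S_dd = 46.92
Terminal payoffs (S − K): max(46.43, 0) = 46.43, max(12, 0) = 12, max(-11.08, 0) = 0
Node u (S = 85.5): V_u = e^(−0.03)·[0.5258·46.4277 + 0.4742·12.0000] = 29.2124
Node d (S = 57.31): V_d = e^(−0.03)·[0.5258·12.0000 + 0.4742·0.0000] = 6.1231
Node 0 (S = 70): V_0 = e^(−0.03)·[0.5258·29.2124 + 0.4742·6.1231] = 17.7236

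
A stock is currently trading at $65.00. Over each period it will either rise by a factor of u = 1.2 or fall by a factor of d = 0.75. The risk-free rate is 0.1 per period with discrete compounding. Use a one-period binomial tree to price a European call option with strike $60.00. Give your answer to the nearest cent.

$12.73

Risk-neutral probability p = (1 + 0.1 − 0.75)/(1.2 − 0.75) = 0.3500/0.4500 = 0.7778
Terminal stock prices: S_u = 78, S_d = 48.75
Terminal payoffs (S − K): max(18, 0) = 18, max(-11.25, 0) = 0
Node 0 (S = 65): V_0 = 1/1.1·[0.7778·18.0000 + 0.2222·0.0000] = 12.7273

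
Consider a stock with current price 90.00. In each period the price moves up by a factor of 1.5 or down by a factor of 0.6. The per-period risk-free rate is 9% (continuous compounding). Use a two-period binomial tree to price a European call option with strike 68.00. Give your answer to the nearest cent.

39.25

Risk-neutral probability p = (e^0.09 − 0.6)/(1.5 − 0.6) = 0.4942/0.9000 = 0.5491
Terminal stock prices: S_uu = 202.5, S_ud = 81, S_dd = 32.4
Terminal payoffs (S − K): max(134.5, 0) = 134.5, max(13, 0) = 13, max(-35.6, 0) = 0
Node u (S = 135): V_u = e^(−0.09)·[0.5491·134.5000 + 0.4509·13.0000] = 72.8527
Node d (S = 54): V_d = e^(−0.09)·[0.5491·13.0000 + 0.4509·0.0000] = 6.5237
Node 0 (S = 90): V_0 = e^(−0.09)·[0.5491·72.8527 + 0.4509·6.5237] = 39.2477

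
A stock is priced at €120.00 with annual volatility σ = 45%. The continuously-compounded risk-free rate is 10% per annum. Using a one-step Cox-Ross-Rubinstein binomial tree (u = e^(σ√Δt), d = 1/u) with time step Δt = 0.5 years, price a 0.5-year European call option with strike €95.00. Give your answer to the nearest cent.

CRR parameters: u = e^(σ√Δt) = e^(0.45·√0.5) = 1.3746, d = 1/u = 0.7275
Per-period rate: rΔt = 0.1·0.5 = 0.05, so R = e^0.05 = 1.0513
Risk-neutral probability p = (e^0.05 − 0.7275)/(1.3746 − 0.7275) = 0.3238/0.6472 = 0.5003
Terminal stock prices: S_u = 165, S_d = 87.3
Terminal payoffs (S − K): max(69.96, 0) = 69.96, max(-7.705, 0) = 0
Node 0 (S = 120): V_0 = e^(−0.05)·[0.5003·69.9578 + 0.4997·0.0000] = 33.2953

€33.30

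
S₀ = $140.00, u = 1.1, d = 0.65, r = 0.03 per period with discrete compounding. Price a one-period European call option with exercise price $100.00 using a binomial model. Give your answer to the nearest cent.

Risk-neutral probability p = (1 + 0.03 − 0.65)/(1.1 − 0.65) = 0.3800/0.4500 = 0.8444
Terminal stock prices: S_u = 154, S_d = 91
Terminal payoffs (S − K): max(54, 0) = 54, max(-9, 0) = 0
Node 0 (S = 140): V_0 = 1/1.03·[0.8444·54.0000 + 0.1556·0.0000] = 44.2718

$44.27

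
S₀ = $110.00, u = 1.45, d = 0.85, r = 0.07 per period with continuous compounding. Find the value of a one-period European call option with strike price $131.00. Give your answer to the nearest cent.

Risk-neutral probability p = (e^0.07 − 0.85)/(1.45 − 0.85) = 0.2225/0.6000 = 0.3708
Terminal stock prices: S_u = 159.5, S_d = 93.5
Terminal payoffs (S − K): max(28.5, 0) = 28.5, max(-37.5, 0) = 0
Node 0 (S = 110): V_0 = e^(−0.07)·[0.3708·28.5000 + 0.6292·0.0000] = 9.8546

$9.85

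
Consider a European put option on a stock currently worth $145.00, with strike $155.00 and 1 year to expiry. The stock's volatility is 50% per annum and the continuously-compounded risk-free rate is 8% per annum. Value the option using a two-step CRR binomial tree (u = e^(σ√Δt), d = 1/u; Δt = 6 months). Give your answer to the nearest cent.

$26.33

CRR parameters: u = e^(σ√Δt) = e^(0.5·√0.5) = 1.4241, d = 1/u = 0.7022
Per-period rate: rΔt = 0.08·0.5 = 0.04, so R = e^0.04 = 1.0408
Risk-neutral probability p = (e^0.04 − 0.7022)/(1.4241 − 0.7022) = 0.3386/0.7219 = 0.4691
Terminal stock prices: S_uu = 294.1, S_ud = 145, S_dd = 71.49
Terminal payoffs (K − S): max(-139.1, 0) = 0, max(10, 0) = 10, max(83.51, 0) = 83.51
Node u (S = 206.5): V_u = e^(−0.04)·[0.4691·0.0000 + 0.5309·10.0000] = 5.1013
Node d (S = 101.8): V_d = e^(−0.04)·[0.4691·10.0000 + 0.5309·83.5050] = 47.1050
Node 0 (S = 145): V_0 = e^(−0.04)·[0.4691·5.1013 + 0.5309·47.1050] = 26.3286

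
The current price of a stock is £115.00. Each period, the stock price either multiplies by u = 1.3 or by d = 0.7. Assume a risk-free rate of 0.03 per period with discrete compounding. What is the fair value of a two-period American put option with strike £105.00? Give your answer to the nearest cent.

Risk-neutral probability p = (1 + 0.03 − 0.7)/(1.3 − 0.7) = 0.3300/0.6000 = 0.5500
Terminal stock prices: S_uu = 194.4, S_ud = 104.6, S_dd = 56.35
Terminal payoffs (K − S): max(-89.35, 0) = 0, max(0.35, 0) = 0.35, max(48.65, 0) = 48.65
Node u (S = 149.5): continuation = 1/1.03·[0.5500·0.0000 + 0.4500·0.3500] = 0.1529; exercise value = 0.0000 ≤ continuation, so V_u = 0.1529
Node d (S = 80.5): continuation = 1/1.03·[0.5500·0.3500 + 0.4500·48.6500] = 21.4417; exercise value = 24.5000 > continuation, so V_d = 24.5000 (exercise)
Node 0 (S = 115): continuation = 1/1.03·[0.5500·0.1529 + 0.4500·24.5000] = 10.7855; exercise value = 0.0000 ≤ continuation, so V_0 = 10.7855

£10.79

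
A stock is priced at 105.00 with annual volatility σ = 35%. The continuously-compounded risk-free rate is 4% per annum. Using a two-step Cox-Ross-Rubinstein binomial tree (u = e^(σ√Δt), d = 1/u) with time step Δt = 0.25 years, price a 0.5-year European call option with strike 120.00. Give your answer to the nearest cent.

CRR parameters: u = e^(σ√Δt) = e^(0.35·√0.25) = 1.1912, d = 1/u = 0.8395
Per-period rate: rΔt = 0.04·0.25 = 0.01, so R = e^0.01 = 1.0101
Risk-neutral probability p = (e^0.01 − 0.8395)/(1.1912 − 0.8395) = 0.1706/0.3518 = 0.4849
Terminal stock prices: S_uu = 149, S_ud = 105, S_dd = 73.99
Terminal payoffs (S − K): max(29, 0) = 29, max(-15, 0) = 0, max(-46.01, 0) = 0
Node u (S = 125.1): V_u = e^(−0.01)·[0.4849·29.0021 + 0.5151·0.0000] = 13.9240
Node d (S = 88.14): V_d = e^(−0.01)·[0.4849·0.0000 + 0.5151·0.0000] = 0.0000
Node 0 (S = 105): V_0 = e^(−0.01)·[0.4849·13.9240 + 0.5151·0.0000] = 6.6850

6.69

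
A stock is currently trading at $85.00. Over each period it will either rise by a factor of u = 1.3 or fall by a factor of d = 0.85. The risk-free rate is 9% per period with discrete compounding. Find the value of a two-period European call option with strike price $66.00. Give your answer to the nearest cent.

Risk-neutral probability p = (1 + 0.09 − 0.85)/(1.3 − 0.85) = 0.2400/0.4500 = 0.5333
Terminal stock prices: S_uu = 143.7, S_ud = 93.92, S_dd = 61.41
Terminal payoffs (S − K): max(77.65, 0) = 77.65, max(27.92, 0) = 27.92, max(-4.588, 0) = 0
Node u (S = 110.5): V_u = 1/1.09·[0.5333·77.6500 + 0.4667·27.9250] = 49.9495
Node d (S = 72.25): V_d = 1/1.09·[0.5333·27.9250 + 0.4667·0.0000] = 13.6636
Node 0 (S = 85): V_0 = 1/1.09·[0.5333·49.9495 + 0.4667·13.6636] = 30.2900

$30.29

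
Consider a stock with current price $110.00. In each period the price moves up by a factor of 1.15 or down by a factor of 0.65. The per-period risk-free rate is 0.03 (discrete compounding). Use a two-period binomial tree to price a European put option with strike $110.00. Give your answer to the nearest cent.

Risk-neutral probability p = (1 + 0.03 − 0.65)/(1.15 − 0.65) = 0.3800/0.5000 = 0.7600
Terminal stock prices: S_uu = 145.5, S_ud = 82.22, S_dd = 46.48
Terminal payoffs (K − S): max(-35.47, 0) = 0, max(27.78, 0) = 27.78, max(63.52, 0) = 63.52
Node u (S = 126.5): V_u = 1/1.03·[0.7600·0.0000 + 0.2400·27.7750] = 6.4718
Node d (S = 71.5): V_d = 1/1.03·[0.7600·27.7750 + 0.2400·63.5250] = 35.2961
Node 0 (S = 110): V_0 = 1/1.03·[0.7600·6.4718 + 0.2400·35.2961] = 12.9997

$13.00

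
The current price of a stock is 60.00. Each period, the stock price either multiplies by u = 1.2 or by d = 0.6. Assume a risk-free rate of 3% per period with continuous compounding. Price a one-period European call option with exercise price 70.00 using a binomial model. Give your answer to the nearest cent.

1.39

Risk-neutral probability p = (e^0.03 − 0.6)/(1.2 − 0.6) = 0.4305/0.6000 = 0.7174
Terminal stock prices: S_u = 72, S_d = 36
Terminal payoffs (S − K): max(2, 0) = 2, max(-34, 0) = 0
Node 0 (S = 60): V_0 = e^(−0.03)·[0.7174·2.0000 + 0.2826·0.0000] = 1.3924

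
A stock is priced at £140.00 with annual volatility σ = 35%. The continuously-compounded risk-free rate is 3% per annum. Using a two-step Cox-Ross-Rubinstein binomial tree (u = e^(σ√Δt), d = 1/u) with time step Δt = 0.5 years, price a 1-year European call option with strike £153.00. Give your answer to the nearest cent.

£16.34

CRR parameters: u = e^(σ√Δt) = e^(0.35·√0.5) = 1.2808, d = 1/u = 0.7808
Per-period rate: rΔt = 0.03·0.5 = 0.015, so R = e^0.015 = 1.0151
Risk-neutral probability p = (e^0.015 − 0.7808)/(1.2808 − 0.7808) = 0.2344/0.5000 = 0.4687
Terminal stock prices: S_uu = 229.7, S_ud = 140, S_dd = 85.34
Terminal payoffs (S − K): max(76.66, 0) = 76.66, max(-13, 0) = 0, max(-67.66, 0) = 0
Node u (S = 179.3): V_u = e^(−0.015)·[0.4687·76.6640 + 0.5313·0.0000] = 35.3948
Node d (S = 109.3): V_d = e^(−0.015)·[0.4687·0.0000 + 0.5313·0.0000] = 0.0000
Node 0 (S = 140): V_0 = e^(−0.015)·[0.4687·35.3948 + 0.5313·0.0000] = 16.3414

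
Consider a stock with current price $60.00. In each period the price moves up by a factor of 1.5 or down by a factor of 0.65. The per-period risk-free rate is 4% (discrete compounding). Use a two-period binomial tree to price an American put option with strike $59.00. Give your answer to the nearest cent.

$10.52

Risk-neutral probability p = (1 + 0.04 − 0.65)/(1.5 − 0.65) = 0.3900/0.8500 = 0.4588
Terminal stock prices: S_uu = 135, S_ud = 58.5, S_dd = 25.35
Terminal payoffs (K − S): max(-76, 0) = 0, max(0.5, 0) = 0.5, max(33.65, 0) = 33.65
Node u (S = 90): continuation = 1/1.04·[0.4588·0.0000 + 0.5412·0.5000] = 0.2602; exercise value = 0.0000 ≤ continuation, so V_u = 0.2602
Node d (S = 39): continuation = 1/1.04·[0.4588·0.5000 + 0.5412·33.6500] = 17.7308; exercise value = 20.0000 > continuation, so V_d = 20.0000 (exercise)
Node 0 (S = 60): continuation = 1/1.04·[0.4588·0.2602 + 0.5412·20.0000] = 10.5220; exercise value = 0.0000 ≤ continuation, so V_0 = 10.5220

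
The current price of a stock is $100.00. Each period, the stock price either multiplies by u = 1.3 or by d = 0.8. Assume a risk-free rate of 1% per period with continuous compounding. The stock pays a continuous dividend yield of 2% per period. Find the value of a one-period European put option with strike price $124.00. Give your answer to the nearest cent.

$27.00

Per-period risk-free factor R = e^0.01 = 1.0101; dividend-adjusted growth = e^(0.01−0.02) = 0.9900.
Risk-neutral probability p = (0.9900 − 0.8)/(1.3 − 0.8) = 0.1900/0.5000 = 0.3801
Terminal stock prices: S_u = 130, S_d = 80
Terminal payoffs (K − S): max(-6, 0) = 0, max(44, 0) = 44
Node 0 (S = 100): V_0 = e^(−0.01)·[0.3801·0.0000 + 0.6199·44.0000] = 27.0042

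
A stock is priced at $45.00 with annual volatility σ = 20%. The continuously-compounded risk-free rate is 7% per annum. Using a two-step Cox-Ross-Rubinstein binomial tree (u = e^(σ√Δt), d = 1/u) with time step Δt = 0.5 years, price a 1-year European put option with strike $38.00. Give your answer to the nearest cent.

$0.64

CRR parameters: u = e^(σ√Δt) = e^(0.2·√0.5) = 1.1519, d = 1/u = 0.8681
Per-period rate: rΔt = 0.07·0.5 = 0.035, so R = e^0.035 = 1.0356
Risk-neutral probability p = (e^0.035 − 0.8681)/(1.1519 − 0.8681) = 0.1675/0.2838 = 0.5902
Terminal stock prices: S_uu = 59.71, S_ud = 45, S_dd = 33.91
Terminal payoffs (K − S): max(-21.71, 0) = 0, max(-7, 0) = 0, max(4.086, 0) = 4.086
Node u (S = 51.84): V_u = e^(−0.035)·[0.5902·0.0000 + 0.4098·0.0000] = 0.0000
Node d (S = 39.07): V_d = e^(−0.035)·[0.5902·0.0000 + 0.4098·4.0863] = 1.6169
Node 0 (S = 45): V_0 = e^(−0.035)·[0.5902·0.0000 + 0.4098·1.6169] = 0.6398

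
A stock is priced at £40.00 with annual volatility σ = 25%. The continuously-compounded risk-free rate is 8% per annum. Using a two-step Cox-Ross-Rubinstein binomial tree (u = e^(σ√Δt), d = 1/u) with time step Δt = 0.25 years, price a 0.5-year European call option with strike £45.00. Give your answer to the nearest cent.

CRR parameters: u = e^(σ√Δt) = e^(0.25·√0.25) = 1.1331, d = 1/u = 0.8825
Per-period rate: rΔt = 0.08·0.25 = 0.02, so R = e^0.02 = 1.0202
Risk-neutral probability p = (e^0.02 − 0.8825)/(1.1331 − 0.8825) = 0.1377/0.2507 = 0.5494
Terminal stock prices: S_uu = 51.36, S_ud = 40, S_dd = 31.15
Terminal payoffs (S − K): max(6.361, 0) = 6.361, max(-5, 0) = 0, max(-13.85, 0) = 0
Node u (S = 45.33): V_u = e^(−0.02)·[0.5494·6.3610 + 0.4506·0.0000] = 3.4255
Node d (S = 35.3): V_d = e^(−0.02)·[0.5494·0.0000 + 0.4506·0.0000] = 0.0000
Node 0 (S = 40): V_0 = e^(−0.02)·[0.5494·3.4255 + 0.4506·0.0000] = 1.8446

£1.84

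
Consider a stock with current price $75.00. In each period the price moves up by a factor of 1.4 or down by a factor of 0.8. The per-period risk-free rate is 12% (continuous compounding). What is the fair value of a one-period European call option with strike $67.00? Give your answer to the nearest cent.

$18.40

Risk-neutral probability p = (e^0.12 − 0.8)/(1.4 − 0.8) = 0.3275/0.6000 = 0.5458
Terminal stock prices: S_u = 105, S_d = 60
Terminal payoffs (S − K): max(38, 0) = 38, max(-7, 0) = 0
Node 0 (S = 75): V_0 = e^(−0.12)·[0.5458·38.0000 + 0.4542·0.0000] = 18.3960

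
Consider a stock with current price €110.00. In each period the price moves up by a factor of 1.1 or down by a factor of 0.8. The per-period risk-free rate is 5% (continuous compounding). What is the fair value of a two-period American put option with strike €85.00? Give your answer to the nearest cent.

€0.35

Risk-neutral probability p = (e^0.05 − 0.8)/(1.1 − 0.8) = 0.2513/0.3000 = 0.8376
Terminal stock prices: S_uu = 133.1, S_ud = 96.8, S_dd = 70.4
Terminal payoffs (K − S): max(-48.1, 0) = 0, max(-11.8, 0) = 0, max(14.6, 0) = 14.6
Node u (S = 121): continuation = e^(−0.05)·[0.8376·0.0000 + 0.1624·0.0000] = 0.0000; exercise value = 0.0000 ≤ continuation, so V_u = 0.0000
Node d (S = 88): continuation = e^(−0.05)·[0.8376·0.0000 + 0.1624·14.6000] = 2.2558; exercise value = 0.0000 ≤ continuation, so V_d = 2.2558
Node 0 (S = 110): continuation = e^(−0.05)·[0.8376·0.0000 + 0.1624·2.2558] = 0.3485; exercise value = 0.0000 ≤ continuation, so V_0 = 0.3485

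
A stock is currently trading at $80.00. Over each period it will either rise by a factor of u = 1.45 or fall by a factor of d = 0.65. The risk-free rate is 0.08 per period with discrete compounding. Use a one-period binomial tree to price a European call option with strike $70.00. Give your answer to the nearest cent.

Risk-neutral probability p = (1 + 0.08 − 0.65)/(1.45 − 0.65) = 0.4300/0.8000 = 0.5375
Terminal stock prices: S_u = 116, S_d = 52
Terminal payoffs (S − K): max(46, 0) = 46, max(-18, 0) = 0
Node 0 (S = 80): V_0 = 1/1.08·[0.5375·46.0000 + 0.4625·0.0000] = 22.8935

$22.89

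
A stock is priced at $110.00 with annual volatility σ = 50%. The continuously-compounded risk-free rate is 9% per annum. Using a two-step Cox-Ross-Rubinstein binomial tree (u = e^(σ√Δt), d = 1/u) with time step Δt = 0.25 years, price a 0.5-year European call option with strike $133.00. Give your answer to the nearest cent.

CRR parameters: u = e^(σ√Δt) = e^(0.5·√0.25) = 1.2840, d = 1/u = 0.7788
Per-period rate: rΔt = 0.09·0.25 = 0.0225, so R = e^0.0225 = 1.0228
Risk-neutral probability p = (e^0.0225 − 0.7788)/(1.2840 − 0.7788) = 0.2440/0.5052 = 0.4829
Terminal stock prices: S_uu = 181.4, S_ud = 110, S_dd = 66.72
Terminal payoffs (S − K): max(48.36, 0) = 48.36, max(-23, 0) = 0, max(-66.28, 0) = 0
Node u (S = 141.2): V_u = e^(−0.0225)·[0.4829·48.3593 + 0.5171·0.0000] = 22.8314
Node d (S = 85.67): V_d = e^(−0.0225)·[0.4829·0.0000 + 0.5171·0.0000] = 0.0000
Node 0 (S = 110): V_0 = e^(−0.0225)·[0.4829·22.8314 + 0.5171·0.0000] = 10.7792

$10.78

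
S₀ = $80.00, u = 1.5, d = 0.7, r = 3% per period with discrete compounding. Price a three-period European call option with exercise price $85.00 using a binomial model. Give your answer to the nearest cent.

Risk-neutral probability p = (1 + 0.03 − 0.7)/(1.5 − 0.7) = 0.3300/0.8000 = 0.4125
Terminal stock prices: S_uuu = 270, S_uud = 126, S_udd = 58.8, S_ddd = 27.44
Terminal payoffs (S − K): max(185, 0) = 185, max(41, 0) = 41, max(-26.2, 0) = 0, max(-57.56, 0) = 0
Node uu (S = 180): V_uu = 1/1.03·[0.4125·185.0000 + 0.5875·41.0000] = 97.4757
Node ud (S = 84): V_ud = 1/1.03·[0.4125·41.0000 + 0.5875·0.0000] = 16.4199
Node dd (S = 39.2): V_dd = 1/1.03·[0.4125·0.0000 + 0.5875·0.0000] = 0.0000
Node u (S = 120): V_u = 1/1.03·[0.4125·97.4757 + 0.5875·16.4199] = 48.4033
Node d (S = 56): V_d = 1/1.03·[0.4125·16.4199 + 0.5875·0.0000] = 6.5759
Node 0 (S = 80): V_0 = 1/1.03·[0.4125·48.4033 + 0.5875·6.5759] = 23.1357

$23.14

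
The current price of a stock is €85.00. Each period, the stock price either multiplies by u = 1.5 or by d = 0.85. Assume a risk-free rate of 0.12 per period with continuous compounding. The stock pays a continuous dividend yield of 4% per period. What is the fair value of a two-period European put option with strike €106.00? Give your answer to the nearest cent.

Per-period risk-free factor R = e^0.12 = 1.1275; dividend-adjusted growth = e^(0.12−0.04) = 1.0833.
Risk-neutral probability p = (1.0833 − 0.85)/(1.5 − 0.85) = 0.2333/0.6500 = 0.3589
Terminal stock prices: S_uu = 191.2, S_ud = 108.4, S_dd = 61.41
Terminal payoffs (K − S): max(-85.25, 0) = 0, max(-2.375, 0) = 0, max(44.59, 0) = 44.59
Node u (S = 127.5): V_u = e^(−0.12)·[0.3589·0.0000 + 0.6411·0.0000] = 0.0000
Node d (S = 72.25): V_d = e^(−0.12)·[0.3589·0.0000 + 0.6411·44.5875] = 25.3525
Node 0 (S = 85): V_0 = e^(−0.12)·[0.3589·0.0000 + 0.6411·25.3525] = 14.4155

€14.42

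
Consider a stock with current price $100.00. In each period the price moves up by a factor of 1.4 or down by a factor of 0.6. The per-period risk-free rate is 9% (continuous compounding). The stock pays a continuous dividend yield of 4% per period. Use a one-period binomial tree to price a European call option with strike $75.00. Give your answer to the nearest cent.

$33.51

Per-period risk-free factor R = e^0.09 = 1.0942; dividend-adjusted growth = e^(0.09−0.04) = 1.0513.
Risk-neutral probability p = (1.0513 − 0.6)/(1.4 − 0.6) = 0.4513/0.8000 = 0.5641
Terminal stock prices: S_u = 140, S_d = 60
Terminal payoffs (S − K): max(65, 0) = 65, max(-15, 0) = 0
Node 0 (S = 100): V_0 = e^(−0.09)·[0.5641·65.0000 + 0.4359·0.0000] = 33.5100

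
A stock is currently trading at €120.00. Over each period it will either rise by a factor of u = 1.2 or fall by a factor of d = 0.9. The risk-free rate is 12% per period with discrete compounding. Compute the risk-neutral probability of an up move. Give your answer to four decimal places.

p = 0.7333

Risk-neutral probability p = (1 + 0.12 − 0.9)/(1.2 − 0.9) = 0.2200/0.3000 = 0.7333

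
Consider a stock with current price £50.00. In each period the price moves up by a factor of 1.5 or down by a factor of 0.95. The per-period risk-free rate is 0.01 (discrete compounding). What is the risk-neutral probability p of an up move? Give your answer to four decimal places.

p = 0.1091

Risk-neutral probability p = (1 + 0.01 − 0.95)/(1.5 − 0.95) = 0.0600/0.5500 = 0.1091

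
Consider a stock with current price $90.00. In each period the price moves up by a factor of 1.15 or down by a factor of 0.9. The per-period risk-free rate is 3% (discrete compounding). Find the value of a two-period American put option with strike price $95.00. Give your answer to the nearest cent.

$6.96

Risk-neutral probability p = (1 + 0.03 − 0.9)/(1.15 − 0.9) = 0.1300/0.2500 = 0.5200
Terminal stock prices: S_uu = 119, S_ud = 93.15, S_dd = 72.9
Terminal payoffs (K − S): max(-24.02, 0) = 0, max(1.85, 0) = 1.85, max(22.1, 0) = 22.1
Node u (S = 103.5): continuation = 1/1.03·[0.5200·0.0000 + 0.4800·1.8500] = 0.8621; exercise value = 0.0000 ≤ continuation, so V_u = 0.8621
Node d (S = 81): continuation = 1/1.03·[0.5200·1.8500 + 0.4800·22.1000] = 11.2330; exercise value = 14.0000 > continuation, so V_d = 14.0000 (exercise)
Node 0 (S = 90): continuation = 1/1.03·[0.5200·0.8621 + 0.4800·14.0000] = 6.9595; exercise value = 5.0000 ≤ continuation, so V_0 = 6.9595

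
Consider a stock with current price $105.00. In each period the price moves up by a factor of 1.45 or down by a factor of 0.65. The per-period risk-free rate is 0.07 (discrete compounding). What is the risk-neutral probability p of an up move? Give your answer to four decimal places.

Risk-neutral probability p = (1 + 0.07 − 0.65)/(1.45 − 0.65) = 0.4200/0.8000 = 0.5250

p = 0.5250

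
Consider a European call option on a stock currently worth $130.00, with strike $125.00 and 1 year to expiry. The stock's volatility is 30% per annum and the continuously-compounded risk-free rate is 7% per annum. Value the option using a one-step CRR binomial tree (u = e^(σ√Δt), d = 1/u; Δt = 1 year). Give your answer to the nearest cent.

$25.63

CRR parameters: u = e^(σ√Δt) = e^(0.3·√1) = 1.3499, d = 1/u = 0.7408
Per-period rate: rΔt = 0.07·1 = 0.07, so R = e^0.07 = 1.0725
Risk-neutral probability p = (e^0.07 − 0.7408)/(1.3499 − 0.7408) = 0.3317/0.6090 = 0.5446
Terminal stock prices: S_u = 175.5, S_d = 96.31
Terminal payoffs (S − K): max(50.48, 0) = 50.48, max(-28.69, 0) = 0
Node 0 (S = 130): V_0 = e^(−0.07)·[0.5446·50.4816 + 0.4554·0.0000] = 25.6342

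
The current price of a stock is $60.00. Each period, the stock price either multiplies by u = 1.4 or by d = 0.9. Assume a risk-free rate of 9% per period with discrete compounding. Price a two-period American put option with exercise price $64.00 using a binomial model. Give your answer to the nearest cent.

$5.69

Risk-neutral probability p = (1 + 0.09 − 0.9)/(1.4 − 0.9) = 0.1900/0.5000 = 0.3800
Terminal stock prices: S_uu = 117.6, S_ud = 75.6, S_dd = 48.6
Terminal payoffs (K − S): max(-53.6, 0) = 0, max(-11.6, 0) = 0, max(15.4, 0) = 15.4
Node u (S = 84): continuation = 1/1.09·[0.3800·0.0000 + 0.6200·0.0000] = 0.0000; exercise value = 0.0000 ≤ continuation, so V_u = 0.0000
Node d (S = 54): continuation = 1/1.09·[0.3800·0.0000 + 0.6200·15.4000] = 8.7596; exercise value = 10.0000 > continuation, so V_d = 10.0000 (exercise)
Node 0 (S = 60): continuation = 1/1.09·[0.3800·0.0000 + 0.6200·10.0000] = 5.6881; exercise value = 4.0000 ≤ continuation, so V_0 = 5.6881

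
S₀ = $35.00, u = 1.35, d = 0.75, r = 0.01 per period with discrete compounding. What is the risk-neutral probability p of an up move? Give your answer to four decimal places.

Risk-neutral probability p = (1 + 0.01 − 0.75)/(1.35 − 0.75) = 0.2600/0.6000 = 0.4333

p = 0.4333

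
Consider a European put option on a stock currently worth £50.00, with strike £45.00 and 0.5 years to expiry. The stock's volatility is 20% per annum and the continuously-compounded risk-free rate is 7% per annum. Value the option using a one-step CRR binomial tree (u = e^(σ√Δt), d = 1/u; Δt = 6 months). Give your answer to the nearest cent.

CRR parameters: u = e^(σ√Δt) = e^(0.2·√0.5) = 1.1519, d = 1/u = 0.8681
Per-period rate: rΔt = 0.07·0.5 = 0.035, so R = e^0.035 = 1.0356
Risk-neutral probability p = (e^0.035 − 0.8681)/(1.1519 − 0.8681) = 0.1675/0.2838 = 0.5902
Terminal stock prices: S_u = 57.6, S_d = 43.41
Terminal payoffs (K − S): max(-12.6, 0) = 0, max(1.594, 0) = 1.594
Node 0 (S = 50): V_0 = e^(−0.035)·[0.5902·0.0000 + 0.4098·1.5938] = 0.6307

£0.63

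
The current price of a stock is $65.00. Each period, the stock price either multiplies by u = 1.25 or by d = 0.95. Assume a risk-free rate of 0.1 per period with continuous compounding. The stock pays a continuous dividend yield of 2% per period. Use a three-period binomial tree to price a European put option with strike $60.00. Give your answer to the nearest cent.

$0.54

Per-period risk-free factor R = e^0.1 = 1.1052; dividend-adjusted growth = e^(0.1−0.02) = 1.0833.
Risk-neutral probability p = (1.0833 − 0.95)/(1.25 − 0.95) = 0.1333/0.3000 = 0.4443
Terminal stock prices: S_uuu = 127, S_uud = 96.48, S_udd = 73.33, S_ddd = 55.73
Terminal payoffs (K − S): max(-66.95, 0) = 0, max(-36.48, 0) = 0, max(-13.33, 0) = 0, max(4.271, 0) = 4.271
Node uu (S = 101.6): V_uu = e^(−0.1)·[0.4443·0.0000 + 0.5557·0.0000] = 0.0000
Node ud (S = 77.19): V_ud = e^(−0.1)·[0.4443·0.0000 + 0.5557·0.0000] = 0.0000
Node dd (S = 58.66): V_dd = e^(−0.1)·[0.4443·0.0000 + 0.5557·4.2706] = 2.1474
Node u (S = 81.25): V_u = e^(−0.1)·[0.4443·0.0000 + 0.5557·0.0000] = 0.0000
Node d (S = 61.75): V_d = e^(−0.1)·[0.4443·0.0000 + 0.5557·2.1474] = 1.0798
Node 0 (S = 65): V_0 = e^(−0.1)·[0.4443·0.0000 + 0.5557·1.0798] = 0.5429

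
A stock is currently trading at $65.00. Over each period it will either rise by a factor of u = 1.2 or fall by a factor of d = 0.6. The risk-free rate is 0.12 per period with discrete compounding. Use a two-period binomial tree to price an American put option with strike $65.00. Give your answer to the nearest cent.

$4.77

Risk-neutral probability p = (1 + 0.12 − 0.6)/(1.2 − 0.6) = 0.5200/0.6000 = 0.8667
Terminal stock prices: S_uu = 93.6, S_ud = 46.8, S_dd = 23.4
Terminal payoffs (K − S): max(-28.6, 0) = 0, max(18.2, 0) = 18.2, max(41.6, 0) = 41.6
Node u (S = 78): continuation = 1/1.12·[0.8667·0.0000 + 0.1333·18.2000] = 2.1667; exercise value = 0.0000 ≤ continuation, so V_u = 2.1667
Node d (S = 39): continuation = 1/1.12·[0.8667·18.2000 + 0.1333·41.6000] = 19.0357; exercise value = 26.0000 > continuation, so V_d = 26.0000 (exercise)
Node 0 (S = 65): continuation = 1/1.12·[0.8667·2.1667 + 0.1333·26.0000] = 4.7718; exercise value = 0.0000 ≤ continuation, so V_0 = 4.7718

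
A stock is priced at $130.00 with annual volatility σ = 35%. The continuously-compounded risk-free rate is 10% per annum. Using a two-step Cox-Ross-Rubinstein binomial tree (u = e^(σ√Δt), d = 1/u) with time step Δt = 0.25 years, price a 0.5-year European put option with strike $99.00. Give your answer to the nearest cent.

$1.56

CRR parameters: u = e^(σ√Δt) = e^(0.35·√0.25) = 1.1912, d = 1/u = 0.8395
Per-period rate: rΔt = 0.1·0.25 = 0.025, so R = e^0.025 = 1.0253
Risk-neutral probability p = (e^0.025 − 0.8395)/(1.1912 − 0.8395) = 0.1859/0.3518 = 0.5283
Terminal stock prices: S_uu = 184.5, S_ud = 130, S_dd = 91.61
Terminal payoffs (K − S): max(-85.48, 0) = 0, max(-31, 0) = 0, max(7.391, 0) = 7.391
Node u (S = 154.9): V_u = e^(−0.025)·[0.5283·0.0000 + 0.4717·0.0000] = 0.0000
Node d (S = 109.1): V_d = e^(−0.025)·[0.5283·0.0000 + 0.4717·7.3905] = 3.3999
Node 0 (S = 130): V_0 = e^(−0.025)·[0.5283·0.0000 + 0.4717·3.3999] = 1.5641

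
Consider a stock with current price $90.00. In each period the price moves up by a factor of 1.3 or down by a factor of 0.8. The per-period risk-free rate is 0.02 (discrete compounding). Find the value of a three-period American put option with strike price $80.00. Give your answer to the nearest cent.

$8.08

Risk-neutral probability p = (1 + 0.02 − 0.8)/(1.3 − 0.8) = 0.2200/0.5000 = 0.4400
Terminal stock prices: S_uuu = 197.7, S_uud = 121.7, S_udd = 74.88, S_ddd = 46.08
Terminal payoffs (K − S): max(-117.7, 0) = 0, max(-41.68, 0) = 0, max(5.12, 0) = 5.12, max(33.92, 0) = 33.92
Node uu (S = 152.1): continuation = 1/1.02·[0.4400·0.0000 + 0.5600·0.0000] = 0.0000; exercise value = 0.0000 ≤ continuation, so V_uu = 0.0000
Node ud (S = 93.6): continuation = 1/1.02·[0.4400·0.0000 + 0.5600·5.1200] = 2.8110; exercise value = 0.0000 ≤ continuation, so V_ud = 2.8110
Node dd (S = 57.6): continuation = 1/1.02·[0.4400·5.1200 + 0.5600·33.9200] = 20.8314; exercise value = 22.4000 > continuation, so V_dd = 22.4000 (exercise)
Node u (S = 117): continuation = 1/1.02·[0.4400·0.0000 + 0.5600·2.8110] = 1.5433; exercise value = 0.0000 ≤ continuation, so V_u = 1.5433
Node d (S = 72): continuation = 1/1.02·[0.4400·2.8110 + 0.5600·22.4000] = 13.5106; exercise value = 8.0000 ≤ continuation, so V_d = 13.5106
Node 0 (S = 90): continuation = 1/1.02·[0.4400·1.5433 + 0.5600·13.5106] = 8.0833; exercise value = 0.0000 ≤ continuation, so V_0 = 8.0833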